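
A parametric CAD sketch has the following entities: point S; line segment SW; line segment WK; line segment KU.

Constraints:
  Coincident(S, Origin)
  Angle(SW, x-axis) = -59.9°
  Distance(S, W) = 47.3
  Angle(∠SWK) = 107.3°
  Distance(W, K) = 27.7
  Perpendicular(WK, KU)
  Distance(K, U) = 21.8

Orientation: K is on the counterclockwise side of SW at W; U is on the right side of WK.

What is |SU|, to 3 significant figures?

78.9

S is at the origin; SW runs at -59.9° with length 47.3, so W = 47.3·(cos -59.9°, sin -59.9°) = (23.7, -40.9). ∠SWK = 107.3°, so WK runs at -59.9° + (180° − 107.3°) = 12.8° from the x-axis; with |WK| = 27.7, K = W + 27.7·(cos 12.8°, sin 12.8°) = (50.7, -34.8). WK is perpendicular to KU; with |KU| = 21.8 on the right of WK, U = K + 21.8·(0.222, -0.975) = (55.6, -56.0). Then |SU| = |U − S| = 78.9.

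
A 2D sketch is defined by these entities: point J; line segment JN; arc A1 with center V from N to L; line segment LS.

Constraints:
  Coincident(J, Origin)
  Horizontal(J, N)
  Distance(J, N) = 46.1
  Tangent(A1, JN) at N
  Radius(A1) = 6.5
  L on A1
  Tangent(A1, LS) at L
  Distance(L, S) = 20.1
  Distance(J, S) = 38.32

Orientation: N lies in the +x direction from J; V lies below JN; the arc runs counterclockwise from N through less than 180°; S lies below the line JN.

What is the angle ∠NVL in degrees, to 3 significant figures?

64.3°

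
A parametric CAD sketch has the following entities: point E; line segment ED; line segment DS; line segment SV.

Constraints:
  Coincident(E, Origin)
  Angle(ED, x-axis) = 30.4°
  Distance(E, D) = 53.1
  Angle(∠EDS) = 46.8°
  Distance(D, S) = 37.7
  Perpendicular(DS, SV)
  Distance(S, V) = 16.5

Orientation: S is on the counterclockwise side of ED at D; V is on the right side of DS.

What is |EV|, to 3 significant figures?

55.2

E is at the origin; ED runs at 30.4° with length 53.1, so D = 53.1·(cos 30.4°, sin 30.4°) = (45.8, 26.9). ∠EDS = 46.8°, so DS runs at 30.4° + (180° − 46.8°) = 164° from the x-axis; with |DS| = 37.7, S = D + 37.7·(cos 164°, sin 164°) = (9.63, 37.5). The perpendicularity gives SV at right angles to DS; with |SV| = 16.5 on the right of DS, V = S + 16.5·(0.282, 0.959) = (14.3, 53.3). Then |EV| = |V − E| = 55.2.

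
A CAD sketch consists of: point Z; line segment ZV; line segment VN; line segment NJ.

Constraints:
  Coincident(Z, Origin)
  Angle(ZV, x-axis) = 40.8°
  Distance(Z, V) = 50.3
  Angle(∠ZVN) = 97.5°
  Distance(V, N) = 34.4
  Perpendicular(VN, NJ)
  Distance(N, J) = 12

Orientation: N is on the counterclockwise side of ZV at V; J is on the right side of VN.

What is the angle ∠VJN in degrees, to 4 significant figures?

70.77°

∠ZVN = 97.5°, so VN runs at 40.8° + (180° − 97.5°) = 123.3° from the x-axis; with |VN| = 34.4, N = V + 34.4·(cos 123.3°, sin 123.3°) = (19.19, 61.62). The perpendicularity gives NJ at right angles to VN; with |NJ| = 12.0 on the right of VN, J = N + 12.0·(0.8358, 0.5490) = (29.22, 68.21). Then cos ∠VJN = JV·JN / (|JV||JN|), giving 70.77°.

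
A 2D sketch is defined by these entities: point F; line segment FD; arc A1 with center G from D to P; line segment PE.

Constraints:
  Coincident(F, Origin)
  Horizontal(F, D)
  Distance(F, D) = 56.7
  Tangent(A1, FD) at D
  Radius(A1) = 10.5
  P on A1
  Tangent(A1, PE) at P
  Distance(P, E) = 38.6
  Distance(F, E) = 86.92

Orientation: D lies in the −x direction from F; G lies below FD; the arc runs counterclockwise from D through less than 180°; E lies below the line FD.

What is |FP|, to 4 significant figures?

67.65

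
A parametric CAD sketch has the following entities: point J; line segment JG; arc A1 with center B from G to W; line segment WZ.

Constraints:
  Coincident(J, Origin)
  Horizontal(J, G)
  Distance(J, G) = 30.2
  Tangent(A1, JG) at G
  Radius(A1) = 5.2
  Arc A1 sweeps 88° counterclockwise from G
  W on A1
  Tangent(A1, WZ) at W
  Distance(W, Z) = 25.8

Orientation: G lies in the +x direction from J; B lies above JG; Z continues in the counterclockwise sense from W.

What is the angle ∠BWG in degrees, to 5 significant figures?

46.000°

J is at the origin; JG is horizontal with |JG| = 30.2 and G on the +x side, so G = (30.200, 0.0000). Tangency of A1 to JG means the radius BG is perpendicular to JG, so B = G + (0, 5.2) = (30.200, 5.2000). On A1, G sits at bearing -90° from B; an 88° counterclockwise sweep puts W at bearing -2°, so W = B + 5.2·(cos -2°, sin -2°) = (35.397, 5.0185). Then cos ∠BWG = WB·WG / (|WB||WG|), giving 46.000°.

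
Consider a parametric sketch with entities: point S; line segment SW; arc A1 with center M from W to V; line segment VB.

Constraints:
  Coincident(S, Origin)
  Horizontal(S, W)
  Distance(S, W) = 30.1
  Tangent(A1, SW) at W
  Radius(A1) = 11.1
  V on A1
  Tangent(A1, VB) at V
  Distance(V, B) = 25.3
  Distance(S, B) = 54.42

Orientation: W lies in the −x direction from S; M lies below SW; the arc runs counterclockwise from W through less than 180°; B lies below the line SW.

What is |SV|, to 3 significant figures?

42.8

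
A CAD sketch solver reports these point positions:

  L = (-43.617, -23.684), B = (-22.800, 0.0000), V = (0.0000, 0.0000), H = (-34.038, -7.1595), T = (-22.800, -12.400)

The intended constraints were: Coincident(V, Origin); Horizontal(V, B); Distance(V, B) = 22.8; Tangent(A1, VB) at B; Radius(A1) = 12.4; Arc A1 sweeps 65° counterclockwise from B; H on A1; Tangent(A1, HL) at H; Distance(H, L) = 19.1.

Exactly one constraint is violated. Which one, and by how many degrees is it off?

Tangent(A1, HL) at H — off by 5.10°.

V = (0.00, 0.00) ✓; V.y = 0.00, B.y = 0.00 ✓; |VB| = 22.80 ✓; ∠(TB, BV) = 90.00° ✓; |TB| = 12.40 ✓; bearing(T→H) − bearing(T→B) = 65.00° ✓; |TH| = 12.40 ✓; ∠(TH, HL) = 95.10° ✗; |HL| = 19.10 ✓.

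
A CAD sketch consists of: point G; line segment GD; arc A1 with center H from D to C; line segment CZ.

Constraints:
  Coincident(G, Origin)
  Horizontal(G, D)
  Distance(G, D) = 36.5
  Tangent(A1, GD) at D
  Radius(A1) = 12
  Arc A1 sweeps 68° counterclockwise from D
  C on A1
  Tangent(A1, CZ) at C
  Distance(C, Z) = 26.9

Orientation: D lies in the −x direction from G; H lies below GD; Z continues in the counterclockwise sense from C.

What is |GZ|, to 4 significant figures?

66.20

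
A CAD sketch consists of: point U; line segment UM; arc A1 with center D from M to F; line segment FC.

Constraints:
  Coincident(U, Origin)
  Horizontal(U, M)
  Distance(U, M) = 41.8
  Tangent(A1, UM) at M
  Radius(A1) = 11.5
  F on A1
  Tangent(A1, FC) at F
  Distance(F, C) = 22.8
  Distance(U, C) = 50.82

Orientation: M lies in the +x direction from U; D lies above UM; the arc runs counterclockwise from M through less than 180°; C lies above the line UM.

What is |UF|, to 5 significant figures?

53.964

Checks: U = (0.00, 0.00) ✓; |DF| = 11.50 ✓; ∠(DF, FC) = 90.00° ✓; |FC| = 22.80 ✓; |UC| = 50.82 ✓.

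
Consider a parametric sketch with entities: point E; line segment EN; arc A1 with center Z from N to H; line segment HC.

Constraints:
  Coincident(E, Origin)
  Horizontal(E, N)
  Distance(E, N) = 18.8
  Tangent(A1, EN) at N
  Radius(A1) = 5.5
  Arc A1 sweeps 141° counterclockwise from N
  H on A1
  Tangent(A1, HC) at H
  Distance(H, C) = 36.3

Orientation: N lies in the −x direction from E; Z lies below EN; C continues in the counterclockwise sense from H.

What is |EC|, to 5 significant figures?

33.157

E is at the origin; E and N share the same y with |EN| = 18.8 and N on the −x side, so N = (-18.800, 0.0000). The tangent condition forces ZN to be normal to EN, so Z = N + (0, -5.5) = (-18.800, -5.5000). On A1, N sits at bearing 90° from Z; a 141° counterclockwise sweep puts H at bearing 231°, so H = Z + 5.5·(cos 231°, sin 231°) = (-22.261, -9.7743). Tangency of A1 to HC means the radius ZH is perpendicular to HC, so HC runs along (−sin 231°, cos 231°); with |HC| = 36.3, C = (5.9491, -32.619). Then |EC| = |C − E| = 33.157.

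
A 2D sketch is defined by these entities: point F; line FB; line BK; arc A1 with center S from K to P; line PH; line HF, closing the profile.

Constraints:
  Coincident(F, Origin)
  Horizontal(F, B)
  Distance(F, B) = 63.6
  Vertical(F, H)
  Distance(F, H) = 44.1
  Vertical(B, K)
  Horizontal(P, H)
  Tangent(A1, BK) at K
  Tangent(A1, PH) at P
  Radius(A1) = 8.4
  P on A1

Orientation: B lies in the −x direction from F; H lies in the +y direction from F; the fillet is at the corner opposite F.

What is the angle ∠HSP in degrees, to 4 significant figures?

81.35°

F is at the origin; FB is horizontal with |FB| = 63.6 and B on the −x side, so B = (-63.60, 0.000). FH is vertical with |FH| = 44.1 and H on the +y side, so H = (0.000, 44.10). The virtual corner opposite F is at (-63.60, 44.10). Tangency of A1 to BK means the radius SK is perpendicular to BK and tangency of A1 to PH means the radius SP is perpendicular to PH, with radius 8.4, so the center S sits 8.4 in from both sides at S = (-55.20, 35.70). That places the tangent points at K = (-63.60, 35.70) on BK and P = (-55.20, 44.10) on PH. Then cos ∠HSP = SH·SP / (|SH||SP|), giving 81.35°.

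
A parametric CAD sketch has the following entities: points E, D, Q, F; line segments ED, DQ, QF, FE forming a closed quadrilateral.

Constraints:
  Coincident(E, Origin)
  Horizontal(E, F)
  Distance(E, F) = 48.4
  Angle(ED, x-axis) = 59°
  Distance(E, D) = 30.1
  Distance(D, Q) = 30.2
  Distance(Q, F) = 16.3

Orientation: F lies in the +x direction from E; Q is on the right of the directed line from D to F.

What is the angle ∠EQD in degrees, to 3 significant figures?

57.7°

E is at the origin; EF is horizontal with |EF| = 48.4 and F in +x, so F = (48.4, 0). ED runs at 59.0° with |ED| = 30.1, so D = (15.5, 25.8). Q is determined by |DQ| = 30.2 and |QF| = 16.3 together: it lies at the intersection of circle(D, 30.2) and circle(F, 16.3). With |DF| = 41.8, the foot of the radical line on DF is 28.6 from D and the perpendicular offset is √(30.2² − 28.6²) = 9.60. Taking the right-of-DF solution: Q = (32.1, 0.577).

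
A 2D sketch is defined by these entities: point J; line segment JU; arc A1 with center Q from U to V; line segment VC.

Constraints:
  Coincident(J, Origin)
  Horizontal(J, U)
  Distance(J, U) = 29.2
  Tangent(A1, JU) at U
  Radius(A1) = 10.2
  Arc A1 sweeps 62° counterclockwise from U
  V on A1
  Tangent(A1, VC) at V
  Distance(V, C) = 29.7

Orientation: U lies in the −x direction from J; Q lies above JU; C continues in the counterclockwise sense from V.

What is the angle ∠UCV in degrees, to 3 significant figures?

7.96°

J is at the origin; J and U share the same y with |JU| = 29.2 and U on the −x side, so U = (-29.2, 0.00). The tangent condition forces QU to be normal to JU, so Q = U + (0, 10.2) = (-29.2, 10.2). On A1, U sits at bearing -90° from Q; a 62° counterclockwise sweep puts V at bearing -28°, so V = Q + 10.2·(cos -28°, sin -28°) = (-20.2, 5.41). Since A1 is tangent to VC there, QV ⟂ VC, so VC runs along (−sin -28°, cos -28°); with |VC| = 29.7, C = (-6.25, 31.6). Then cos ∠UCV = CU·CV / (|CU||CV|), giving 7.96°.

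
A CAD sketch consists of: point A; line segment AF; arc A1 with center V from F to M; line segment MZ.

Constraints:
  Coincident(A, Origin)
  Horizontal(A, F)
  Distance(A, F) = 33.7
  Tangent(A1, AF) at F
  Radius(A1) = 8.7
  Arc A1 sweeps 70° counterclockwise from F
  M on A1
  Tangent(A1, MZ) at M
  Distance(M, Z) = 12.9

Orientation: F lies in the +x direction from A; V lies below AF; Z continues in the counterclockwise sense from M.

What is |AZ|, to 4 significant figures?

27.64

A is at the origin; AF is horizontal with |AF| = 33.7 and F on the +x side, so F = (33.70, 0.000). The tangent condition forces VF to be normal to AF, so V = F + (0, -8.7) = (33.70, -8.700). On A1, F sits at bearing 90° from V; a 70° counterclockwise sweep puts M at bearing 160°, so M = V + 8.7·(cos 160°, sin 160°) = (25.52, -5.724). Tangency of A1 to MZ means the radius VM is perpendicular to MZ, so MZ runs along (−sin 160°, cos 160°); with |MZ| = 12.9, Z = (21.11, -17.85). Then |AZ| = |Z − A| = 27.64.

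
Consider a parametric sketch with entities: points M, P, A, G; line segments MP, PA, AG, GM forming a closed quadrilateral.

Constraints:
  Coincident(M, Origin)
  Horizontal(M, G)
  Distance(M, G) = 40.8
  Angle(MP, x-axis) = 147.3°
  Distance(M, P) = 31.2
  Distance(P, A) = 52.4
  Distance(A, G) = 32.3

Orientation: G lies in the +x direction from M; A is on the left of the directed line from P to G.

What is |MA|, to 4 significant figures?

37.58

M is at the origin; M and G share the same y with |MG| = 40.8 and G in +x, so G = (40.8, 0). MP runs at 147.3° with |MP| = 31.2, so P = (-26.26, 16.86). A is determined by |PA| = 52.4 and |AG| = 32.3 together: it lies at the intersection of circle(P, 52.4) and circle(G, 32.3). With |PG| = 69.14, the foot of the radical line on PG is 46.88 from P and the perpendicular offset is √(52.4² − 46.88²) = 23.41. Taking the left-of-PG solution: A = (24.92, 28.13).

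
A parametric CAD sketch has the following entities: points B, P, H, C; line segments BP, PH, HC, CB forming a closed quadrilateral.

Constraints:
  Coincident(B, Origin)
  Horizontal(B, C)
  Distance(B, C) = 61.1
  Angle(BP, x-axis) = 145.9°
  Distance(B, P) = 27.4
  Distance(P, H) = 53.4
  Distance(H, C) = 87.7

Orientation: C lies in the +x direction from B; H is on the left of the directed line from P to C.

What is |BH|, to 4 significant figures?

63.44

Checks: B.y = 0.00, C.y = 0.00 ✓; |PH| = 53.40 ✓; |HC| = 87.70 ✓.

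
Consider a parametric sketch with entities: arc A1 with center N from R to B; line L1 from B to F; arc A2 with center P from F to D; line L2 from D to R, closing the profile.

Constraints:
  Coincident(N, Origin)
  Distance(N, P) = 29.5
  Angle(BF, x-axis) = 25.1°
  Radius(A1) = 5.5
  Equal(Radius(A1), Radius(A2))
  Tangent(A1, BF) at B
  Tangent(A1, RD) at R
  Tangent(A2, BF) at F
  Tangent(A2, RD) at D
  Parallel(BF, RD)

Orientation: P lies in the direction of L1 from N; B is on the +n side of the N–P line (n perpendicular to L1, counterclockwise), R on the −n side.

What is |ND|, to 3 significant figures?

30.0

The slot axis is L1's direction at 25.1°, so u = (cos 25.1°, sin 25.1°) = (0.906, 0.424) and n = (−sin 25.1°, cos 25.1°) = (-0.424, 0.906). N is at the origin and P lies 29.5 along u from N, so P = 29.5·u = (26.7, 12.5). Tangency of A1 to both parallel lines with radius 5.5 puts B and R at N ± 5.5·n: B = (-2.33, 4.98), R = (2.33, -4.98). Equal radii place F and D the same way about P: F = P + 5.5·n = (24.4, 17.5), D = P − 5.5·n = (29.0, 7.53). Then |ND| = |D − N| = 30.0.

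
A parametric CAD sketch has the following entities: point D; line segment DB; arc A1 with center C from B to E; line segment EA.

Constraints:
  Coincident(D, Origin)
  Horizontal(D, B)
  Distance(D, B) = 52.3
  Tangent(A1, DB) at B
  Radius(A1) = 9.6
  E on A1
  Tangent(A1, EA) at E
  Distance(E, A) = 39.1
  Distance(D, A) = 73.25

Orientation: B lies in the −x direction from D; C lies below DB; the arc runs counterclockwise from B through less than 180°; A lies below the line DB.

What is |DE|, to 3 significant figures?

62.8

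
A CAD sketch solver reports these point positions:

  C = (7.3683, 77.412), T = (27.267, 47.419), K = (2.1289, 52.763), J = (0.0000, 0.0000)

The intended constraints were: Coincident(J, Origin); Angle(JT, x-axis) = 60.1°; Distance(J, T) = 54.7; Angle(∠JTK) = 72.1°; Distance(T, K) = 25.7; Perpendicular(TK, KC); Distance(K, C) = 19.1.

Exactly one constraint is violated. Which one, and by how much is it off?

Distance(K, C) = 19.1 — off by 6.10.

J = (0.00, 0.00) ✓; JT at 60.10° ✓; |JT| = 54.70 ✓; ∠JTK = 72.10° ✓; |TK| = 25.70 ✓; ∠(TK, KC) = 90.00° ✓; |KC| = 25.20 ✗.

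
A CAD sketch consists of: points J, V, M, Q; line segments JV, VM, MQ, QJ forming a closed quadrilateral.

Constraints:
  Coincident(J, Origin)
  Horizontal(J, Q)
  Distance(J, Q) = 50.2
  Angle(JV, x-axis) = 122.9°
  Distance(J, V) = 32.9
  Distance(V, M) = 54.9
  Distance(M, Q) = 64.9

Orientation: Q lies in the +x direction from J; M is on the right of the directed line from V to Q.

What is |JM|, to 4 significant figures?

28.05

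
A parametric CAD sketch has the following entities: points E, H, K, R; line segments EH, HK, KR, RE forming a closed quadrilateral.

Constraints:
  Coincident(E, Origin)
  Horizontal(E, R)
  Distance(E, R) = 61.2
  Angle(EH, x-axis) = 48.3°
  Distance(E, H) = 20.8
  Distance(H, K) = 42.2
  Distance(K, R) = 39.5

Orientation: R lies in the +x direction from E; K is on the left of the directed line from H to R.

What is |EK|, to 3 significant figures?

62.4

Checks: |HK| = 42.20 ✓; |KR| = 39.50 ✓.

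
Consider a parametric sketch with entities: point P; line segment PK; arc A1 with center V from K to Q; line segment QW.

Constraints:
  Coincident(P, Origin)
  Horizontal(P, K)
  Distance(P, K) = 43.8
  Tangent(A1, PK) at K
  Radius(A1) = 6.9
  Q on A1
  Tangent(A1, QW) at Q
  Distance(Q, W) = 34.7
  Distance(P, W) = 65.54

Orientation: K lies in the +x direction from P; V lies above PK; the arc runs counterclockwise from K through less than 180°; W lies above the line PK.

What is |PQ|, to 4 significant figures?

51.17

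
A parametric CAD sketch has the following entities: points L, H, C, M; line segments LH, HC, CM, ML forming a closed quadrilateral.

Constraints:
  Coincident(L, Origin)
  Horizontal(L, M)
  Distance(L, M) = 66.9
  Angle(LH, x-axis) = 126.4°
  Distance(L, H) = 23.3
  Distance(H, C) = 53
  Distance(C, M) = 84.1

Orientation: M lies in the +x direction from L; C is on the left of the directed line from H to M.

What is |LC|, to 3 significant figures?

65.8

L is at the origin; L and M share the same y with |LM| = 66.9 and M in +x, so M = (66.9, 0). LH runs at 126.4° with |LH| = 23.3, so H = (-13.8, 18.8). C is determined by |HC| = 53.0 and |CM| = 84.1 together: it lies at the intersection of circle(H, 53.0) and circle(M, 84.1). With |HM| = 82.9, the foot of the radical line on HM is 15.7 from H and the perpendicular offset is √(53.0² − 15.7²) = 50.6. Taking the left-of-HM solution: C = (12.9, 64.5).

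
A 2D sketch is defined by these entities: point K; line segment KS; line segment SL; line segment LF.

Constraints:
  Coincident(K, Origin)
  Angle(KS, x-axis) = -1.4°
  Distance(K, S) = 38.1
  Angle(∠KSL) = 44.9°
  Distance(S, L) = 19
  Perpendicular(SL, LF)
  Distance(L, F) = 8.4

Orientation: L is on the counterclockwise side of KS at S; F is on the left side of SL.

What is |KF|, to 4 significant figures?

20.15

K is at the origin; KS runs at -1.4° with length 38.1, so S = 38.1·(cos -1.4°, sin -1.4°) = (38.09, -0.9309). ∠KSL = 44.9°, so SL runs at -1.4° + (180° − 44.9°) = 133.7° from the x-axis; with |SL| = 19.0, L = S + 19.0·(cos 133.7°, sin 133.7°) = (24.96, 12.81). SL is perpendicular to LF; with |LF| = 8.4 on the left of SL, F = L + 8.4·(-0.7230, -0.6909) = (18.89, 7.002). Then |KF| = |F − K| = 20.15.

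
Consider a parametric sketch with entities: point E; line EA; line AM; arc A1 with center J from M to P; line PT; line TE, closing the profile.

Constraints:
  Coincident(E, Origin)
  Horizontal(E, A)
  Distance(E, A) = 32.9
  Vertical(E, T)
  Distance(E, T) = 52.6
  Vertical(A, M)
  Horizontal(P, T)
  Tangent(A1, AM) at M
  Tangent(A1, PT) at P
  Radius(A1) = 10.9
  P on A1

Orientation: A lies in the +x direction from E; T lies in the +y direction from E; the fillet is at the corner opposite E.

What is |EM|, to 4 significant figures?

53.12

E is at the origin; E and A share the same y with |EA| = 32.9 and A on the +x side, so A = (32.90, 0.000). ET is vertical with |ET| = 52.6 and T on the +y side, so T = (0.000, 52.60). The virtual corner opposite E is at (32.90, 52.60). Since A1 is tangent to AM there, JM ⟂ AM and since A1 is tangent to PT there, JP ⟂ PT, with radius 10.9, so the center J sits 10.9 in from both sides at J = (22.00, 41.70). That places the tangent points at M = (32.90, 41.70) on AM and P = (22.00, 52.60) on PT. Then |EM| = |M − E| = 53.12.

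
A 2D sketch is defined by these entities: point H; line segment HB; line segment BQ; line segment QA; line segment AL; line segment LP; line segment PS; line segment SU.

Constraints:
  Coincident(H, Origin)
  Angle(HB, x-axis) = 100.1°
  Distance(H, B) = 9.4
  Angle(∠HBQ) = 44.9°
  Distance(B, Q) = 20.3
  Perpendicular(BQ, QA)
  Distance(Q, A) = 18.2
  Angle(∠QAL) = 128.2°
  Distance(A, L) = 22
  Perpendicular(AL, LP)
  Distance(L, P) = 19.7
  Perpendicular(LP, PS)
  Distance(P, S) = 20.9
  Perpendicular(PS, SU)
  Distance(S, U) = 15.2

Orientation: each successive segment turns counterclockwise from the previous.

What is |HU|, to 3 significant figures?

13.3

H is at the origin; HB runs at 100.1° with length 9.4, so B = (-1.65, 9.25). ∠HBQ = 44.9° gives BQ at -125° from the x-axis; with |BQ| = 20.3, Q = (-13.2, -7.41). The perpendicularity gives QA at right angles to BQ, so QA runs at -34.8°; with |QA| = 18.2, A = (1.71, -17.8). ∠QAL = 128.2° gives AL at 17.0° from the x-axis; with |AL| = 22.0, L = (22.7, -11.4). The perpendicularity gives LP at right angles to AL, so LP runs at 107°; with |LP| = 19.7, P = (17.0, 7.47). The perpendicularity gives PS at right angles to LP, so PS runs at -163°; with |PS| = 20.9, S = (-3.00, 1.36). The perpendicularity gives SU at right angles to PS, so SU runs at -73.0°; with |SU| = 15.2, U = (1.45, -13.2). Then |HU| = |U − H| = 13.3.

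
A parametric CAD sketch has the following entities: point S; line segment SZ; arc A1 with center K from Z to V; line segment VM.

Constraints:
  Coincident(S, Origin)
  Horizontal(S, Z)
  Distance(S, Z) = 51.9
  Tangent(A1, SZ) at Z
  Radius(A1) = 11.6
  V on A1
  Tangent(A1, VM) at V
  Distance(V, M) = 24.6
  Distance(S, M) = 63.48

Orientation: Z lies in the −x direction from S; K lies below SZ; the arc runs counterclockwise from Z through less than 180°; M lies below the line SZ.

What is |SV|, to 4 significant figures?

64.41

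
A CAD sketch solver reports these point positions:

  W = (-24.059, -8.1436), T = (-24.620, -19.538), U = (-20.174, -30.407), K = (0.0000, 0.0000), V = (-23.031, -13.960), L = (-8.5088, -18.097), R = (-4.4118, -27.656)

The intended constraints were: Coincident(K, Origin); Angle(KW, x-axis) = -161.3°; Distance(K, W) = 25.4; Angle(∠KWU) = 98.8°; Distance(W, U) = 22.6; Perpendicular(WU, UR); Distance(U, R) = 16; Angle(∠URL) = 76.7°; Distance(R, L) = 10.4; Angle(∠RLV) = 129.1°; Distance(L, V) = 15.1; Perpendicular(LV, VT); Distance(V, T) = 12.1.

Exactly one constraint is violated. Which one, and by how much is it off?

Distance(V, T) = 12.1 — off by 6.30.

K = (0.00, 0.00) ✓; KW at -161.3° ✓; |KW| = 25.40 ✓; ∠KWU = 98.80° ✓; |WU| = 22.60 ✓; ∠(WU, UR) = 90.00° ✓; |UR| = 16.00 ✓; ∠URL = 76.70° ✓; |RL| = 10.40 ✓; ∠RLV = 129.1° ✓; |LV| = 15.10 ✓; ∠(LV, VT) = 90.00° ✓; |VT| = 5.800 ✗.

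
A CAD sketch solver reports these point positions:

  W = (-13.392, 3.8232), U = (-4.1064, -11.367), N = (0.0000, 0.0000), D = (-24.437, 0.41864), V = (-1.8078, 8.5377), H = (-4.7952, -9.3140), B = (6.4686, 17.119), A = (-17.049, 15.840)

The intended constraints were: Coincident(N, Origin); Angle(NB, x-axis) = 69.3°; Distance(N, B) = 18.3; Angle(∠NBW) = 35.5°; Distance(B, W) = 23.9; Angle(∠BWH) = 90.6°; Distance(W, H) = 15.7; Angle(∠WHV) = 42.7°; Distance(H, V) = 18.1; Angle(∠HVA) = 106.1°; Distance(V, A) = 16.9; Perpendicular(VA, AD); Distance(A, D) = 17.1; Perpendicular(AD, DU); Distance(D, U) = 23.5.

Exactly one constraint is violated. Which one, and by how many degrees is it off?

Perpendicular(AD, DU) — off by 4.50°.

N = (0.00, 0.00) ✓; NB at 69.30° ✓; |NB| = 18.30 ✓; ∠NBW = 35.50° ✓; |BW| = 23.90 ✓; ∠BWH = 90.60° ✓; |WH| = 15.70 ✓; ∠WHV = 42.70° ✓; |HV| = 18.10 ✓; ∠HVA = 106.1° ✓; |VA| = 16.90 ✓; ∠(VA, AD) = 90.00° ✓; |AD| = 17.10 ✓; ∠(AD, DU) = 85.50° ✗; |DU| = 23.50 ✓.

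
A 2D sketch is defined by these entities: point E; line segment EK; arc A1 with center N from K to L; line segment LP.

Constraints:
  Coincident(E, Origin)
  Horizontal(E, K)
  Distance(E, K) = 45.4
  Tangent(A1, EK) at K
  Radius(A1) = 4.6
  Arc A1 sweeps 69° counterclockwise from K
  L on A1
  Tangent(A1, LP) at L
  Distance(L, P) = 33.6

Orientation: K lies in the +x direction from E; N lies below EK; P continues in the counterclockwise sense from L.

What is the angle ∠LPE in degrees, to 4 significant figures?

61.26°

E is at the origin; E and K share the same y with |EK| = 45.4 and K on the +x side, so K = (45.40, 0.000). Tangency of A1 to EK means the radius NK is perpendicular to EK, so N = K + (0, -4.6) = (45.40, -4.600). On A1, K sits at bearing 90° from N; a 69° counterclockwise sweep puts L at bearing 159°, so L = N + 4.6·(cos 159°, sin 159°) = (41.11, -2.952). Tangency of A1 to LP means the radius NL is perpendicular to LP, so LP runs along (−sin 159°, cos 159°); with |LP| = 33.6, P = (29.06, -34.32). Then cos ∠LPE = PL·PE / (|PL||PE|), giving 61.26°.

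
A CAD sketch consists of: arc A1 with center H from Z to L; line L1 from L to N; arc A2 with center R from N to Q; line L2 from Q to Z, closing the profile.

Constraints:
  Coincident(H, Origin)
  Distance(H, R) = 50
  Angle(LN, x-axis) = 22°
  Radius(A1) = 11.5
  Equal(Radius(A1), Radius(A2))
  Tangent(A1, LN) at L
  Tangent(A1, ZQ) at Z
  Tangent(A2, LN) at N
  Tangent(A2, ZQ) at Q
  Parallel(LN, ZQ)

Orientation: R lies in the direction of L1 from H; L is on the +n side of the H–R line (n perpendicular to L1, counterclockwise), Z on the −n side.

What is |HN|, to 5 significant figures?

51.305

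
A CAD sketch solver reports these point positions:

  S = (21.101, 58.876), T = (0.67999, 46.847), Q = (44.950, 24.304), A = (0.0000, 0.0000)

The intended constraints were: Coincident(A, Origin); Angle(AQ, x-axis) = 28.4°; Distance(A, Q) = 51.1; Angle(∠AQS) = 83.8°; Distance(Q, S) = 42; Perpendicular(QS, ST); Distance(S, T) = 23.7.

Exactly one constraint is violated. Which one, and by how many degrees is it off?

Perpendicular(QS, ST) — off by 4.10°.

A = (0.00, 0.00) ✓; AQ at 28.40° ✓; |AQ| = 51.10 ✓; ∠AQS = 83.80° ✓; |QS| = 42.00 ✓; ∠(QS, ST) = 85.90° ✗; |ST| = 23.70 ✓.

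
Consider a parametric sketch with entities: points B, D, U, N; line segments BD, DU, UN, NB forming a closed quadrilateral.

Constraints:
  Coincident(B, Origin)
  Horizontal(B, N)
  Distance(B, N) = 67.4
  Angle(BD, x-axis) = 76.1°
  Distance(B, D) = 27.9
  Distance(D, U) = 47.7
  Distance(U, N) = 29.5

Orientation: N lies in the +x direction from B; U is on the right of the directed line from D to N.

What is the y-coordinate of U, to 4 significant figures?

-8.011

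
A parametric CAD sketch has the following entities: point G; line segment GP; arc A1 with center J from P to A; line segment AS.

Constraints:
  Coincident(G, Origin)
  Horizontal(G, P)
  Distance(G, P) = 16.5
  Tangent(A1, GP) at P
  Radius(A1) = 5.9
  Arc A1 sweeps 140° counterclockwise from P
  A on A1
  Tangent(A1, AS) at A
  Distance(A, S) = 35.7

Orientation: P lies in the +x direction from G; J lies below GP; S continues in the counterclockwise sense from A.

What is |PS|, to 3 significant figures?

40.8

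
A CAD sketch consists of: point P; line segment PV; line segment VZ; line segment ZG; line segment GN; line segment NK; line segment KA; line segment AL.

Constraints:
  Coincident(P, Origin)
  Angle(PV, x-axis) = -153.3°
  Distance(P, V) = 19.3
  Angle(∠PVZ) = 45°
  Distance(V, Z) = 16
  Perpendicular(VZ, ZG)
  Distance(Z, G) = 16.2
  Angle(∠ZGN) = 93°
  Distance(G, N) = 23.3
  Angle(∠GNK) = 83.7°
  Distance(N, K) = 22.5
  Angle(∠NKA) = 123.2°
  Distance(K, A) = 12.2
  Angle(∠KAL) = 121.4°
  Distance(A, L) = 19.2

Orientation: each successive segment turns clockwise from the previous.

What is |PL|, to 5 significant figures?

17.397

P is at the origin; PV runs at -153.3° with length 19.3, so V = (-17.242, -8.6719). ∠PVZ = 45.0° gives VZ at 71.700° from the x-axis; with |VZ| = 16.0, Z = (-12.218, 6.5190). VZ ⟂ ZG, so ZG runs at -18.300°; with |ZG| = 16.2, G = (3.1625, 1.4323). ∠ZGN = 93.0° gives GN at -105.30° from the x-axis; with |GN| = 23.3, N = (-2.9857, -21.042). ∠GNK = 83.7° gives NK at 158.40° from the x-axis; with |NK| = 22.5, K = (-23.906, -12.759). ∠NKA = 123.2° gives KA at 101.60° from the x-axis; with |KA| = 12.2, A = (-26.359, -0.80829). ∠KAL = 121.4° gives AL at 43.000° from the x-axis; with |AL| = 19.2, L = (-12.317, 12.286). Then |PL| = |L − P| = 17.397.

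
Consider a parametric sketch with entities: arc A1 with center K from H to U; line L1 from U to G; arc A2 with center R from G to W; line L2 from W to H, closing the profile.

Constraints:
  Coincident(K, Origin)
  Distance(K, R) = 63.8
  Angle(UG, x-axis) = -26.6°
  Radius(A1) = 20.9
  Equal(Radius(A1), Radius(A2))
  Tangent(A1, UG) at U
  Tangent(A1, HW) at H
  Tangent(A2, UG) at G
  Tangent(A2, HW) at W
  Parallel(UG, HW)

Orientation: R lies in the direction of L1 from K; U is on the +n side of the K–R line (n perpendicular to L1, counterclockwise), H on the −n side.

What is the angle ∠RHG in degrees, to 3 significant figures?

15.1°

The slot axis is L1's direction at -26.6°, so u = (cos -26.6°, sin -26.6°) = (0.894, -0.448) and n = (−sin -26.6°, cos -26.6°) = (0.448, 0.894). K is at the origin and R lies 63.8 along u from K, so R = 63.8·u = (57.0, -28.6). Tangency of A1 to both parallel lines with radius 20.9 puts U and H at K ± 20.9·n: U = (9.36, 18.7), H = (-9.36, -18.7). Equal radii place G and W the same way about R: G = R + 20.9·n = (66.4, -9.88), W = R − 20.9·n = (47.7, -47.3). Then cos ∠RHG = HR·HG / (|HR||HG|), giving 15.1°.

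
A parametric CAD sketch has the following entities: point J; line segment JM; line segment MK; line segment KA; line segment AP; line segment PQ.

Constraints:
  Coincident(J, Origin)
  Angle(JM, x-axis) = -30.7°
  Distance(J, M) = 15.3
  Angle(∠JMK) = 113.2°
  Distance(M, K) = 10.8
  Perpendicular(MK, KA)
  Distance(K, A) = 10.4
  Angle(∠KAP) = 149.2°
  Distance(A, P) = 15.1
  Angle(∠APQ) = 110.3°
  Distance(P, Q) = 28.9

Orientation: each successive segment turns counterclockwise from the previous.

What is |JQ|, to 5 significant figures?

19.739

J is at the origin; JM runs at -30.7° with length 15.3, so M = (13.156, -7.8113). ∠JMK = 113.2° gives MK at 36.100° from the x-axis; with |MK| = 10.8, K = (21.882, -1.4480). MK is perpendicular to KA, so KA runs at 126.10°; with |KA| = 10.4, A = (15.754, 6.9551). ∠KAP = 149.2° gives AP at 156.90° from the x-axis; with |AP| = 15.1, P = (1.8651, 12.879). ∠APQ = 110.3° gives PQ at -133.40° from the x-axis; with |PQ| = 28.9, Q = (-17.992, -8.1186). Then |JQ| = |Q − J| = 19.739.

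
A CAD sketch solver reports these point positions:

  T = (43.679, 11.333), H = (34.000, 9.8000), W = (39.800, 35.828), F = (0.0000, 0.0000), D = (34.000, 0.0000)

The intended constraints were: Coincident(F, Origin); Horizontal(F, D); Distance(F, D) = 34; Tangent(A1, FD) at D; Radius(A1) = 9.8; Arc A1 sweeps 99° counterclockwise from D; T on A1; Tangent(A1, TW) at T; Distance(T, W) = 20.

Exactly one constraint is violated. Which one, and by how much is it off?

Distance(T, W) = 20 — off by 4.80.

F = (0.00, 0.00) ✓; F.y = 0.00, D.y = 0.00 ✓; |FD| = 34.00 ✓; ∠(HD, DF) = 90.00° ✓; |HD| = 9.800 ✓; bearing(H→T) − bearing(H→D) = 99.00° ✓; |HT| = 9.800 ✓; ∠(HT, TW) = 90.00° ✓; |TW| = 24.80 ✗.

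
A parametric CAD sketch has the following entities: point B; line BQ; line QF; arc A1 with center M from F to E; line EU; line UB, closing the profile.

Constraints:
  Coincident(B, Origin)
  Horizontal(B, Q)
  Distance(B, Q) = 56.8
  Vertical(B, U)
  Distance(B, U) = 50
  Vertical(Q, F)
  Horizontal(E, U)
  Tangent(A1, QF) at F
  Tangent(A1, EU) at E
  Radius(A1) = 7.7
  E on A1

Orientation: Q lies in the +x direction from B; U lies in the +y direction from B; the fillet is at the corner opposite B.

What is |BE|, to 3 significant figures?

70.1

B is at the origin; BQ is horizontal with |BQ| = 56.8 and Q on the +x side, so Q = (56.8, 0.00). BU is vertical with |BU| = 50.0 and U on the +y side, so U = (0.00, 50.0). The virtual corner opposite B is at (56.8, 50.0). Tangency of A1 to QF means the radius MF is perpendicular to QF and since A1 is tangent to EU there, ME ⟂ EU, with radius 7.7, so the center M sits 7.7 in from both sides at M = (49.1, 42.3). That places the tangent points at F = (56.8, 42.3) on QF and E = (49.1, 50.0) on EU. Then |BE| = |E − B| = 70.1.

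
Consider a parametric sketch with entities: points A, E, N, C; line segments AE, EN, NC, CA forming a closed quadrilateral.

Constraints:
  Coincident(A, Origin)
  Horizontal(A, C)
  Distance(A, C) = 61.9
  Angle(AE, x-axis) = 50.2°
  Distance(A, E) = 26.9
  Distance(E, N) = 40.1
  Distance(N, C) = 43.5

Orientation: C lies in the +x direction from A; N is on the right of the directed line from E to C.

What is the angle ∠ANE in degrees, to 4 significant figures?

42.13°

Checks: |EN| = 40.10 ✓; |NC| = 43.50 ✓.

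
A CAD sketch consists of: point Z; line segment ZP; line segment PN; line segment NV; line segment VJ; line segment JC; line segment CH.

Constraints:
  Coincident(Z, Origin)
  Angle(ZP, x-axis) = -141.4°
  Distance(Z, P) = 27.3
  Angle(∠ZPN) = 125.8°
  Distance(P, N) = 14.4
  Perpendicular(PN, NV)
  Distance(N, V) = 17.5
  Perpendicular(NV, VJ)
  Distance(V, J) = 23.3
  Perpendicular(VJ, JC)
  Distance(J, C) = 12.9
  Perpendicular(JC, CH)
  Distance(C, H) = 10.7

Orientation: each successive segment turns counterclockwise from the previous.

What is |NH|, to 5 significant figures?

13.413

Z is at the origin; ZP runs at -141.4° with length 27.3, so P = (-21.336, -17.032). ∠ZPN = 125.8° gives PN at -87.200° from the x-axis; with |PN| = 14.4, N = (-20.632, -31.415). PN is perpendicular to NV, so NV runs at 2.8000°; with |NV| = 17.5, V = (-3.1530, -30.560). NV ⟂ VJ, so VJ runs at 92.800°; with |VJ| = 23.3, J = (-4.2912, -7.2877). The perpendicularity gives JC at right angles to VJ, so JC runs at -177.20°; with |JC| = 12.9, C = (-17.176, -7.9178). The perpendicularity gives CH at right angles to JC, so CH runs at -87.200°; with |CH| = 10.7, H = (-16.653, -18.605). Then |NH| = |H − N| = 13.413.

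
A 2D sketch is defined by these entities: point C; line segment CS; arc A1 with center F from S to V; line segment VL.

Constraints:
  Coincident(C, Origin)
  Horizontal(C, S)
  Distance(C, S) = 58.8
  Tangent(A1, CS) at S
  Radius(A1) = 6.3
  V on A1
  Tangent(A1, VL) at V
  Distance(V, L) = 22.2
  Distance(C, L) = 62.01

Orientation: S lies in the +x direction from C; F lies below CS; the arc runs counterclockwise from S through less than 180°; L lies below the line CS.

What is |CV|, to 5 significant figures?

52.990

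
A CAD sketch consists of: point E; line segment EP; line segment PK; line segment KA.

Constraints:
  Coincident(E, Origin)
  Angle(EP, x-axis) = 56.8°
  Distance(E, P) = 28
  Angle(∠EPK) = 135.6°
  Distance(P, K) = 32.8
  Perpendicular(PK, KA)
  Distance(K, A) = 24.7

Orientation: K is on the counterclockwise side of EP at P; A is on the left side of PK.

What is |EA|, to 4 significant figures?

53.05

∠EPK = 135.6°, so PK runs at 56.8° + (180° − 135.6°) = 101.2° from the x-axis; with |PK| = 32.8, K = P + 32.8·(cos 101.2°, sin 101.2°) = (8.961, 55.60). PK is perpendicular to KA; with |KA| = 24.7 on the left of PK, A = K + 24.7·(-0.9810, -0.1942) = (-15.27, 50.81). Then |EA| = |A − E| = 53.05.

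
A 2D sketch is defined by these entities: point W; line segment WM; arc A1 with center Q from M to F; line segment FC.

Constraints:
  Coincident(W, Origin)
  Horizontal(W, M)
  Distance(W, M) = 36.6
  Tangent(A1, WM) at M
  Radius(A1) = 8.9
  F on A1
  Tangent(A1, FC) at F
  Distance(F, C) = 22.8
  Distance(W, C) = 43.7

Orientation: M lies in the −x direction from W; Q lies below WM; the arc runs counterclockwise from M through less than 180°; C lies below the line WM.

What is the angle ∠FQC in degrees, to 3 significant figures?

68.7°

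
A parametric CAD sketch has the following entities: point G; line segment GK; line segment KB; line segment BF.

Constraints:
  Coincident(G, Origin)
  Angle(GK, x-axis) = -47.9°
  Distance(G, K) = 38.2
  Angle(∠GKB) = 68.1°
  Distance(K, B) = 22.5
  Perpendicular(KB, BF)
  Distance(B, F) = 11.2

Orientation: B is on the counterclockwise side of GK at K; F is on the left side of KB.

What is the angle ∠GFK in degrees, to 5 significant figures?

97.666°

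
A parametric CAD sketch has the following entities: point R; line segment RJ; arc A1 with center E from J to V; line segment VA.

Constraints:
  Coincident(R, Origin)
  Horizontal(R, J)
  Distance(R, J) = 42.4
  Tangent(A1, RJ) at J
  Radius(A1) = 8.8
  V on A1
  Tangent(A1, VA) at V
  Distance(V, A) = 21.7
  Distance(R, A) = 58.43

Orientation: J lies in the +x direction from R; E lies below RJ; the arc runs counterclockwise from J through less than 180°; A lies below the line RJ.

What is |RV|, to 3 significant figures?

38.4

Checks: ∠(EJ, JR) = 90.00° ✓; |EJ| = 8.800 ✓; |EV| = 8.800 ✓; ∠(EV, VA) = 90.00° ✓; |VA| = 21.70 ✓; |RA| = 58.43 ✓.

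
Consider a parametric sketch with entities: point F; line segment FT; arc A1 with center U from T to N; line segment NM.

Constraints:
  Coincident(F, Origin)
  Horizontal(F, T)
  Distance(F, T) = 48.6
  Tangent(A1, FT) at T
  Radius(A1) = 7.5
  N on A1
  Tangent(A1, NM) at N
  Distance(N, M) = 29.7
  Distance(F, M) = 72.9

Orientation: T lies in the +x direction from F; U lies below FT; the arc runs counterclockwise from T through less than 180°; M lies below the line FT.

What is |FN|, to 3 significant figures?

45.3

Checks: |UN| = 7.500 ✓; ∠(UN, NM) = 90.00° ✓; |NM| = 29.70 ✓; |FM| = 72.90 ✓.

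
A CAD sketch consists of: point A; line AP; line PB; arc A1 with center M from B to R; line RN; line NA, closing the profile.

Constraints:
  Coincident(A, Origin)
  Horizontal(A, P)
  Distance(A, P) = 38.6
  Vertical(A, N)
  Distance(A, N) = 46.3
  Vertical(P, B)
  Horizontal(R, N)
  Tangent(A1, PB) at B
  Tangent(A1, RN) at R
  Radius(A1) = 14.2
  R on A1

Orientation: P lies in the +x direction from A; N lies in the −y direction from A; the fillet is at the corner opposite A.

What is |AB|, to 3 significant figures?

50.2

The virtual corner opposite A is at (38.6, -46.3). Tangency of A1 to PB means the radius MB is perpendicular to PB and the tangent condition forces MR to be normal to RN, with radius 14.2, so the center M sits 14.2 in from both sides at M = (24.4, -32.1). That places the tangent points at B = (38.6, -32.1) on PB and R = (24.4, -46.3) on RN. Then |AB| = |B − A| = 50.2.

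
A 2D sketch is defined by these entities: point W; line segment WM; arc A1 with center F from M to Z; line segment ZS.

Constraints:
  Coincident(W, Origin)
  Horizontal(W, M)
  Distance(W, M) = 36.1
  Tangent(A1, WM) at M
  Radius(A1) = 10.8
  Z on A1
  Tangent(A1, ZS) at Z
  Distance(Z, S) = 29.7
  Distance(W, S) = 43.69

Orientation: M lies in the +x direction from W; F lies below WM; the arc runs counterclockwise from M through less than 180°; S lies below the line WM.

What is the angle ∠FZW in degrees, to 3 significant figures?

169°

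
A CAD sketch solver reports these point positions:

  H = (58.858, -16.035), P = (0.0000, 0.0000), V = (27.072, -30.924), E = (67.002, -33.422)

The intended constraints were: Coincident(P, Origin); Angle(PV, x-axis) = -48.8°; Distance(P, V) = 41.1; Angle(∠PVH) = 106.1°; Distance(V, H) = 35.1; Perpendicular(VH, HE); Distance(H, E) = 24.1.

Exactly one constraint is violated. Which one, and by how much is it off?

Distance(H, E) = 24.1 — off by 4.90.

P = (0.00, 0.00) ✓; PV at -48.80° ✓; |PV| = 41.10 ✓; ∠PVH = 106.1° ✓; |VH| = 35.10 ✓; ∠(VH, HE) = 90.00° ✓; |HE| = 19.20 ✗.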